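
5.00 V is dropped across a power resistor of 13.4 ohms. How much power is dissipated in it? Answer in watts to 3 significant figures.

1.87 W

We know the drop across the element and its resistance — P = V²/R, one step.
P = (5.00 V)² / 13.4 Ω = 1.866 W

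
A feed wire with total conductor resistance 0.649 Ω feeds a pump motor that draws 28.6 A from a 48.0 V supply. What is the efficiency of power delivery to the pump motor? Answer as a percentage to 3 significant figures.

The feed wire carries the full 28.6 A.
P_line = I² R_line = (28.60)² × 0.649 = 530.9 W
P_source = V I = 48.0 × 28.60 = 1373 W; P_load = 841.9 W
η = P_load / P_source = 841.9 / 1373 = 0.6133

61.3 %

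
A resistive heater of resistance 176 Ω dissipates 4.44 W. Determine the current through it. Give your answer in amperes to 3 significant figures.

0.159 A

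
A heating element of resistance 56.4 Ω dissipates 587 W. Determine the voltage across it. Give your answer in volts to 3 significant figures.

From P = V I = I²R = V²/R, with the two given quantities we get V = √(P R).
V = √(587 × 56.4) = 182.0 V

182 V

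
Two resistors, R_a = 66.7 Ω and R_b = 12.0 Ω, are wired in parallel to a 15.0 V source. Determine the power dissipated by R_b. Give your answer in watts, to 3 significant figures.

18.8 W

Parallel branches share the same voltage; P = V²/R gives the branch power in one step.
P_R_b = V² / R_b = (15.0)² / 12.0 Ω = 18.75 W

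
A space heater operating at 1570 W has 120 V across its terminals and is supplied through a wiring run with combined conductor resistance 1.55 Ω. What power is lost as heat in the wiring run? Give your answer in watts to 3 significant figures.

The wiring run is a series resistance carrying the load current; its dissipation is I²R_line.
I = P / V = 1570 / 120 = 13.08 A through the wiring run.
P_line = I² R_line = (13.08)² × 1.55 = 265.3 W

265 W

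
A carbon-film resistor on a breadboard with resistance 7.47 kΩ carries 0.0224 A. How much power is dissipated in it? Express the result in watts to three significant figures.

3.75 W

Current and resistance are given, so P = I²R is the direct form.
P = (0.02240 A)² × 7470 Ω = 3.748 W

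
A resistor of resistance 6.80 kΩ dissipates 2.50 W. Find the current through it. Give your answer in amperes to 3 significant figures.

From P = V I = I²R = V²/R, with the two given quantities we get I = √(P / R).
I = √(2.50 / 6800) = 0.01917 A

0.0192 A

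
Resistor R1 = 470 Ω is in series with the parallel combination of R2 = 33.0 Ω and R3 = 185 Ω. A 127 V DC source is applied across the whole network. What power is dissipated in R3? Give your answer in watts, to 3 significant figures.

First combine the parallel branches into one equivalent R_p, then R1 + R_p is a series pair.
R_p = (33.0×185)/(33.0+185) = 28.00 Ω
R_total = 470 + 28.00 = 498.0 Ω
I = V / R_total = 127 / 498.0 = 0.2550 A
Voltage across the parallel pair: V_p = I × R_p = 0.2550 × 28.00 = 7.142 V
R3 sees V_p directly, so P = V_p² / R3.
P_R3 = (7.142)² / 185 = 0.2757 W

0.276 W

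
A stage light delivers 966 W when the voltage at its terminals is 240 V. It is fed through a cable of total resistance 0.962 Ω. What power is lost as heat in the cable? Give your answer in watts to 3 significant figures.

The cable is a series resistance carrying the load current; its dissipation is I²R_line.
I = P / V = 966 / 240 = 4.025 A through the cable.
P_line = I² R_line = (4.025)² × 0.962 = 15.59 W

15.6 W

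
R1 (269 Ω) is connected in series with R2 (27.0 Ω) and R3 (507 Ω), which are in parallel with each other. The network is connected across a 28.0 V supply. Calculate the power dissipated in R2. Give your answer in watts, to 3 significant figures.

Collapse R2‖R3 to a single equivalent, reducing the network to two series elements.
R_p = (27.0×507)/(27.0+507) = 25.63 Ω
R_total = 269 + 25.63 = 294.6 Ω
I = V / R_total = 28.0 / 294.6 = 0.09503 A
Voltage across the parallel pair: V_p = I × R_p = 0.09503 × 25.63 = 2.436 V
R2 is across V_p, so use P = V²/R for that branch.
P_R2 = (2.436)² / 27.0 = 0.2198 W

0.220 W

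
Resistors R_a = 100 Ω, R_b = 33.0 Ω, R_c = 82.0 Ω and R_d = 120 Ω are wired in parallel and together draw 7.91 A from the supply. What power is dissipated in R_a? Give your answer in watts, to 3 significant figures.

Parallel branches share V, not I — compute V via R_eq, then use V²/R for the target branch.
1/R_eq = 1/100 + 1/33.0 + 1/82.0 + 1/120 ⇒ R_eq = 16.44 Ω
V = I_total × R_eq = 7.910 × 16.44 = 130.0 V
P_R_a = V² / R_a = (130.0)² / 100 = 169.1 W

169 W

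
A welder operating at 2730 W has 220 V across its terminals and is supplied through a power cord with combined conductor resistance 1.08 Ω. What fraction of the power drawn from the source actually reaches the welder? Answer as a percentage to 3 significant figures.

I = P / V = 2730 / 220 = 12.41 A through the power cord.
P_line = I² R_line = (12.41)² × 1.08 = 166.3 W
P_source = P_load + P_line = 2730 + 166.3 = 2896 W
η = P_load / P_source = 2730 / 2896 = 0.9426

94.3 %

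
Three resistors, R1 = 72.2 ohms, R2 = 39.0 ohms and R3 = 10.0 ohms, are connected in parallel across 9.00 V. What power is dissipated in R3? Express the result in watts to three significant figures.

8.10 W

Each parallel branch sees the full supply voltage, so P = V²/R applies directly to the target branch.
P_R3 = V² / R3 = (9.00)² / 10.0 Ω = 8.100 W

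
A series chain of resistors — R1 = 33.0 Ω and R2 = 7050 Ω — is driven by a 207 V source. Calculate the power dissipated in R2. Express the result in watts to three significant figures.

6.02 W

The current is common to all series resistors; compute it, then apply P = I²R for the target.
R_total = 33.0 + 7050 = 7083 Ω
I = V / R_total = 207 / 7083 = 0.02922 A
P_R2 = I² × R2 = (0.02922)² × 7050 = 6.021 W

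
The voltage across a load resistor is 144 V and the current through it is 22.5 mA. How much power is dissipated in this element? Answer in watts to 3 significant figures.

V and I are known directly — P = V I, no intermediate step needed.
P = 144 V × 0.02250 A = 3.240 W

3.24 W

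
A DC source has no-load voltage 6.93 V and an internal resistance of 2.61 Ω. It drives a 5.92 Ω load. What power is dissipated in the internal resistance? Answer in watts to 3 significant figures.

r is in series with the load, so it carries the full circuit current — the loss in it is I²r.
I = ε / (r + R) = 6.93 / (2.61 + 5.92) = 0.8124 A
P_int = I² r = (0.8124)² × 2.61 = 1.723 W

1.72 W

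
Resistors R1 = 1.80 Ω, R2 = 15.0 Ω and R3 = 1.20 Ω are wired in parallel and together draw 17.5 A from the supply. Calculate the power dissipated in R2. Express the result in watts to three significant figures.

9.64 W

The branches share the same voltage, but only the total current is given — find V from the equivalent resistance first.
1/R_eq = 1/1.80 + 1/15.0 + 1/1.20 ⇒ R_eq = 0.6870 Ω
V = I_total × R_eq = 17.50 × 0.6870 = 12.02 V
P_R2 = V² / R2 = (12.02)² / 15.0 = 9.637 W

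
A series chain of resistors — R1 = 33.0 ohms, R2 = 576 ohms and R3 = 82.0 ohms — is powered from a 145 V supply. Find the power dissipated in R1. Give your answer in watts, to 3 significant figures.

The current is common to all series resistors; compute it, then apply P = I²R for the target.
R_total = 33.0 + 576 + 82.0 = 691.0 Ω
I = V / R_total = 145 / 691.0 = 0.2098 A
P_R1 = I² × R1 = (0.2098)² × 33.0 = 1.453 W

1.45 W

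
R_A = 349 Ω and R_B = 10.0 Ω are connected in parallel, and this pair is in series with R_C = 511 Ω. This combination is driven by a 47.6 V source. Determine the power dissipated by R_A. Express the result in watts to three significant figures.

First find R_p for the parallel pair, then treat R_p + R_C as a series loop.
R_p = (349×10.0)/(349+10.0) = 9.721 Ω
R_total = R_p + 511 = 9.721 + 511 = 520.7 Ω
I = V / R_total = 47.6 / 520.7 = 0.09141 A
Voltage across the parallel pair: V_p = I × R_p = 0.09141 × 9.721 = 0.8887 V
R_A has V_p across it, so P = V_p²/R_A.
P_R_A = (0.8887)² / 349 = 0.002263 W

0.00226 W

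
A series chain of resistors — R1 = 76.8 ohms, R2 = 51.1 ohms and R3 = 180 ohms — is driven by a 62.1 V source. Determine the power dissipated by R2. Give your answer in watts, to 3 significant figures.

The current is common to all series resistors; compute it, then apply P = I²R for the target.
R_total = 76.8 + 51.1 + 180 = 307.9 Ω
I = V / R_total = 62.1 / 307.9 = 0.2017 A
P_R2 = I² × R2 = (0.2017)² × 51.1 = 2.079 W

2.08 W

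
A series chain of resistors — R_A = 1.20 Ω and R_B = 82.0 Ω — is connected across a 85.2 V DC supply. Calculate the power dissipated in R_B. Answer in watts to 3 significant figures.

The current is common to all series resistors; compute it, then apply P = I²R for the target.
R_total = 1.20 + 82.0 = 83.20 Ω
I = V / R_total = 85.2 / 83.20 = 1.024 A
P_R_B = I² × R_B = (1.024)² × 82.0 = 85.99 W

86.0 W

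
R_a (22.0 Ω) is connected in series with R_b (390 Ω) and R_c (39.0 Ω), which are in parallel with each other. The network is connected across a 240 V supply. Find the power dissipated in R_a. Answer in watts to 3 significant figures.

First combine the parallel branches into one equivalent R_p, then R_a + R_p is a series pair.
R_p = (390×39.0)/(390+39.0) = 35.45 Ω
R_total = 22.0 + 35.45 = 57.45 Ω
I = V / R_total = 240 / 57.45 = 4.177 A
The full supply current passes through R_a: P = I²R.
P_R_a = (4.177)² × 22.0 = 383.9 W

384 W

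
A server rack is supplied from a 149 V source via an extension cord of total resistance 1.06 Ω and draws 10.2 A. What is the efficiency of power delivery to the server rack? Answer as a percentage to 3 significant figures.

92.7 %

The extension cord carries the full 10.2 A.
P_line = I² R_line = (10.20)² × 1.06 = 110.3 W
P_source = V I = 149 × 10.20 = 1520 W; P_load = 1410 W
η = P_load / P_source = 1410 / 1520 = 0.9274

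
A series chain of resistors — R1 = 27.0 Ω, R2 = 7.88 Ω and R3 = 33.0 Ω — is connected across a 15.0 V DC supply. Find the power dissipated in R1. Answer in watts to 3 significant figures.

1.32 W

The current is common to all series resistors; compute it, then apply P = I²R for the target.
R_total = 27.0 + 7.88 + 33.0 = 67.88 Ω
I = V / R_total = 15.0 / 67.88 = 0.2210 A
P_R1 = I² × R1 = (0.2210)² × 27.0 = 1.318 W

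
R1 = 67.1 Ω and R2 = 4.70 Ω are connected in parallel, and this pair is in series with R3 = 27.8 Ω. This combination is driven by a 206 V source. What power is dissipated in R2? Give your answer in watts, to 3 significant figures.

168 W

Reduce the parallel combination to a single R_p; the circuit then becomes R_p in series with the remaining resistor.
R_p = (67.1×4.70)/(67.1+4.70) = 4.392 Ω
R_total = R_p + 27.8 = 4.392 + 27.8 = 32.19 Ω
I = V / R_total = 206 / 32.19 = 6.399 A
Voltage across the parallel pair: V_p = I × R_p = 6.399 × 4.392 = 28.11 V
R2 sits across V_p; its power is V_p²/R.
P_R2 = (28.11)² / 4.70 = 168.1 W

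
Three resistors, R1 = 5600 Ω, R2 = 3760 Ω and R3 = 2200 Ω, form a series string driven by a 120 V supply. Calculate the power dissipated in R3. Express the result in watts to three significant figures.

The current is common to all series resistors; compute it, then apply P = I²R for the target.
R_total = 5600 + 3760 + 2200 = 11560 Ω
I = V / R_total = 120 / 11560 = 0.01038 A
P_R3 = I² × R3 = (0.01038)² × 2200 = 0.2371 W

0.237 W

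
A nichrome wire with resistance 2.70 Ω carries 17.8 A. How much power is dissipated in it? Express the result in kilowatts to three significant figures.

With I and R stated, P = I²R applies in one step.
P = (17.80 A)² × 2.70 Ω = 855.5 W

0.855 kW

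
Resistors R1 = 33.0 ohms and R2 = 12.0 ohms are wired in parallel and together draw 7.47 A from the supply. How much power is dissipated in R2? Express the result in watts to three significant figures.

360 W

The branches share the same voltage, but only the total current is given — find V from the equivalent resistance first.
1/R_eq = 1/33.0 + 1/12.0 ⇒ R_eq = 8.800 Ω
V = I_total × R_eq = 7.470 × 8.800 = 65.74 V
P_R2 = V² / R2 = (65.74)² / 12.0 = 360.1 W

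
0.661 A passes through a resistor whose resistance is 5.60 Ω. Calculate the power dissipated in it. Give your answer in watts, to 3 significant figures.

2.45 W

Knowing I and R, the power is just I²R — no need to find V first.
P = (0.6610 A)² × 5.60 Ω = 2.447 W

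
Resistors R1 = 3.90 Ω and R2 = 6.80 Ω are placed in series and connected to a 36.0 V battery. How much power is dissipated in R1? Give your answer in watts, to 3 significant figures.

44.1 W

The current is common to all series resistors; compute it, then apply P = I²R for the target.
R_total = 3.90 + 6.80 = 10.70 Ω
I = V / R_total = 36.0 / 10.70 = 3.364 A
P_R1 = I² × R1 = (3.364)² × 3.90 = 44.15 W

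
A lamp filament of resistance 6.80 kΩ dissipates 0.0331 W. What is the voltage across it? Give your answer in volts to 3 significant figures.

15.0 V

The two known quantities fix the third via V = √(P R).
V = √(0.0331 × 6800) = 15.00 V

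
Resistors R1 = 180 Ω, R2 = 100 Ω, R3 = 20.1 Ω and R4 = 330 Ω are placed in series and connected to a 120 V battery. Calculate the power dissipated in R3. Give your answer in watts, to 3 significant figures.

Since the resistors are in series they all carry the loop current I = V/R_total; the power in any one is I²R.
R_total = 180 + 100 + 20.1 + 330 = 630.1 Ω
I = V / R_total = 120 / 630.1 = 0.1904 A
P_R3 = I² × R3 = (0.1904)² × 20.1 = 0.7290 W

0.729 W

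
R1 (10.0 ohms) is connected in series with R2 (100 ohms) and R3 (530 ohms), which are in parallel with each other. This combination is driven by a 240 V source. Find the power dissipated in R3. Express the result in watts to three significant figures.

Replace R2 and R3 with their parallel equivalent so the circuit becomes R1 in series with R_p.
R_p = (100×530)/(100+530) = 84.13 Ω
R_total = 10.0 + 84.13 = 94.13 Ω
I = V / R_total = 240 / 94.13 = 2.550 A
Voltage across the parallel pair: V_p = I × R_p = 2.550 × 84.13 = 214.5 V
R3 sees V_p directly, so P = V_p² / R3.
P_R3 = (214.5)² / 530 = 86.81 W

86.8 W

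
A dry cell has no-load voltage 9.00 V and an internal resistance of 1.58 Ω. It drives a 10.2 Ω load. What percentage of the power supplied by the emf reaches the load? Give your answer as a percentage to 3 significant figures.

Efficiency is P_load / P_total. With a series r and R sharing the same I, P = I²R for each, so η = R/(R+r).
η = R / (R + r) = 10.2 / (10.2 + 1.58) = 0.8659

86.6 %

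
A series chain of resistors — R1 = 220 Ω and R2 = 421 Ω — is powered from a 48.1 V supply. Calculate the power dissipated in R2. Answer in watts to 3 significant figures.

2.37 W

Every series element carries the same I. Get I from the total resistance, then P = I² × R2.
R_total = 220 + 421 = 641.0 Ω
I = V / R_total = 48.1 / 641.0 = 0.07504 A
P_R2 = I² × R2 = (0.07504)² × 421 = 2.371 W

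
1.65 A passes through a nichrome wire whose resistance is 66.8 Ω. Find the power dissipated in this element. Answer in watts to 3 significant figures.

With I and R stated, P = I²R applies in one step.
P = (1.650 A)² × 66.8 Ω = 181.9 W

182 W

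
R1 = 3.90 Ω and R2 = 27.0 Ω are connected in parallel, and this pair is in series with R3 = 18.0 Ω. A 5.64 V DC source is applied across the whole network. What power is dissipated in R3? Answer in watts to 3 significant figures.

Combine R1 and R2 into their parallel equivalent first, reducing the network to two series resistors.
R_p = (3.90×27.0)/(3.90+27.0) = 3.408 Ω
R_total = R_p + 18.0 = 3.408 + 18.0 = 21.41 Ω
I = V / R_total = 5.64 / 21.41 = 0.2635 A
All the supply current flows through R3; use P = I²R3.
P_R3 = (0.2635)² × 18.0 = 1.249 W

1.25 W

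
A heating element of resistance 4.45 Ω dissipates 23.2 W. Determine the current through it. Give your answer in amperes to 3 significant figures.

2.28 A

Inverting the appropriate power form: I = √(P / R).
I = √(23.2 / 4.45) = 2.283 A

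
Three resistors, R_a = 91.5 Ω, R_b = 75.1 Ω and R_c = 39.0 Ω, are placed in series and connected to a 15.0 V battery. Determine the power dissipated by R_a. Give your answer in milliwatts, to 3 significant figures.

487 mW

In a series string the same current flows through every resistor — find that current, then P = I²R for the one we want.
R_total = 91.5 + 75.1 + 39.0 = 205.6 Ω
I = V / R_total = 15.0 / 205.6 = 0.07296 A
P_R_a = I² × R_a = (0.07296)² × 91.5 = 0.4870 W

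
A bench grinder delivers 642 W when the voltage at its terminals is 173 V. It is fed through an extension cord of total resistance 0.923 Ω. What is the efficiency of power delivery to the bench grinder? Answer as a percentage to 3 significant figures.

I = P / V = 642 / 173 = 3.711 A through the extension cord.
P_line = I² R_line = (3.711)² × 0.923 = 12.71 W
P_source = P_load + P_line = 642.0 + 12.71 = 654.7 W
η = P_load / P_source = 642.0 / 654.7 = 0.9806

98.1 %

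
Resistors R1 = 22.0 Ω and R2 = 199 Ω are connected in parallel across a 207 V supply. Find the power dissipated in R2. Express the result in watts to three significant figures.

215 W

Each parallel branch sees the full supply voltage, so P = V²/R applies directly to the target branch.
P_R2 = V² / R2 = (207)² / 199 Ω = 215.3 W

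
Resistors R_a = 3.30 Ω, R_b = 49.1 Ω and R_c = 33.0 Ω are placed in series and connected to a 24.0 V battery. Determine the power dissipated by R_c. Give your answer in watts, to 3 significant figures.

Every series element carries the same I. Get I from the total resistance, then P = I² × R_c.
R_total = 3.30 + 49.1 + 33.0 = 85.40 Ω
I = V / R_total = 24.0 / 85.40 = 0.2810 A
P_R_c = I² × R_c = (0.2810)² × 33.0 = 2.606 W

2.61 W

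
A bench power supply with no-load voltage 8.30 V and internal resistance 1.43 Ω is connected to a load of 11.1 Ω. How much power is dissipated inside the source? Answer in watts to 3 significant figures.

0.627 W

r is in series with the load, so it carries the full circuit current — the loss in it is I²r.
I = ε / (r + R) = 8.30 / (1.43 + 11.1) = 0.6624 A
P_int = I² r = (0.6624)² × 1.43 = 0.6275 W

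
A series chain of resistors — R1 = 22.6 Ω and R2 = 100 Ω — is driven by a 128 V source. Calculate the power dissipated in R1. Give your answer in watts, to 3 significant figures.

24.6 W

Every series element carries the same I. Get I from the total resistance, then P = I² × R1.
R_total = 22.6 + 100 = 122.6 Ω
I = V / R_total = 128 / 122.6 = 1.044 A
P_R1 = I² × R1 = (1.044)² × 22.6 = 24.63 W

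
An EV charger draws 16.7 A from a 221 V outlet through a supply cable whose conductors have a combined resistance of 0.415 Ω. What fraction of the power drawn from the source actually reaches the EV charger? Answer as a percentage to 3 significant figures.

96.9 %

The supply cable carries the full 16.7 A.
P_line = I² R_line = (16.70)² × 0.415 = 115.7 W
P_source = V I = 221 × 16.70 = 3691 W; P_load = 3575 W
η = P_load / P_source = 3575 / 3691 = 0.9686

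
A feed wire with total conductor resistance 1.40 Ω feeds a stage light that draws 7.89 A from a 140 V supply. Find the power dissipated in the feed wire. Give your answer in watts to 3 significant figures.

The feed wire is a series resistance carrying the load current; its dissipation is I²R_line.
The feed wire carries the full 7.89 A.
P_line = I² R_line = (7.890)² × 1.40 = 87.15 W

87.2 W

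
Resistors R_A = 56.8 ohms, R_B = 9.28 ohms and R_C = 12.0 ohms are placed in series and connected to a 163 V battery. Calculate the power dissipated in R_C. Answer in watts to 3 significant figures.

Series elements share the same current, so find I first, then use P = I²R.
R_total = 56.8 + 9.28 + 12.0 = 78.08 Ω
I = V / R_total = 163 / 78.08 = 2.088 A
P_R_C = I² × R_C = (2.088)² × 12.0 = 52.30 W

52.3 W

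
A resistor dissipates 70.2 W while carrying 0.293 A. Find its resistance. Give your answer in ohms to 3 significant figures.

Inverting the appropriate power form: R = P / I².
R = 70.2 / (0.2930)² = 817.7 Ω

818 Ω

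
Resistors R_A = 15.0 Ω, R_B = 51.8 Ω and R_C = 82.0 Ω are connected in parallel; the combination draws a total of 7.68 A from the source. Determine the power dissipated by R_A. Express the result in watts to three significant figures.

408 W

The branches share the same voltage, but only the total current is given — find V from the equivalent resistance first.
1/R_eq = 1/15.0 + 1/51.8 + 1/82.0 ⇒ R_eq = 10.19 Ω
V = I_total × R_eq = 7.680 × 10.19 = 78.23 V
P_R_A = V² / R_A = (78.23)² / 15.0 = 408.0 W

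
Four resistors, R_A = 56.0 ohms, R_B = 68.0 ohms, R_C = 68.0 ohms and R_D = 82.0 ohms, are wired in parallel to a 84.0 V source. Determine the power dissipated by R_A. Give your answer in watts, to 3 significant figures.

Every branch has 84.0 V across it, so for R_A the power is simply V²/R.
P_R_A = V² / R_A = (84.0)² / 56.0 Ω = 126.0 W

126 W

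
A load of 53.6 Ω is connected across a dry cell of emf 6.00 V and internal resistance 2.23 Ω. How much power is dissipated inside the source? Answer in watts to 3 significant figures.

0.0258 W

r is in series with the load, so it carries the full circuit current — the loss in it is I²r.
I = ε / (r + R) = 6.00 / (2.23 + 53.6) = 0.1075 A
P_int = I² r = (0.1075)² × 2.23 = 0.02576 W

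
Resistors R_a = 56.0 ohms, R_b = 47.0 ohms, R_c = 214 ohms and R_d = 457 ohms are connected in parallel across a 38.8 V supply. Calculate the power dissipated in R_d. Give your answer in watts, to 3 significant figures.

3.29 W

R_d sits directly across the source, so P = V²/R with V = 38.8 V.
P_R_d = V² / R_d = (38.8)² / 457 Ω = 3.294 W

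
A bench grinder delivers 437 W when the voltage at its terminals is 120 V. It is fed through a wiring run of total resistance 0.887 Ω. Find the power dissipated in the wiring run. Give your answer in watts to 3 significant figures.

11.8 W

Only the current and the line resistance are needed for the I²R loss.
I = P / V = 437 / 120 = 3.642 A through the wiring run.
P_line = I² R_line = (3.642)² × 0.887 = 11.76 W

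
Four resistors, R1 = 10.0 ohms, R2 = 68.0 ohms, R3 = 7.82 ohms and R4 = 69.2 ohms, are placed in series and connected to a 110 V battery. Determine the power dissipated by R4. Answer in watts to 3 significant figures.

34.8 W

In a series string the same current flows through every resistor — find that current, then P = I²R for the one we want.
R_total = 10.0 + 68.0 + 7.82 + 69.2 = 155.0 Ω
I = V / R_total = 110 / 155.0 = 0.7096 A
P_R4 = I² × R4 = (0.7096)² × 69.2 = 34.84 W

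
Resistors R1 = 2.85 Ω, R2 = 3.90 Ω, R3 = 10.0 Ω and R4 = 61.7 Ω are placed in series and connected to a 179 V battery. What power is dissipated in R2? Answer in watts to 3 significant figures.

20.3 W

In a series string the same current flows through every resistor — find that current, then P = I²R for the one we want.
R_total = 2.85 + 3.90 + 10.0 + 61.7 = 78.45 Ω
I = V / R_total = 179 / 78.45 = 2.282 A
P_R2 = I² × R2 = (2.282)² × 3.90 = 20.30 W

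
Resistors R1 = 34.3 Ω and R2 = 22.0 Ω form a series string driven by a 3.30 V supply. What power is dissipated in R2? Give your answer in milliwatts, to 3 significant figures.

75.6 mW

In a series string the same current flows through every resistor — find that current, then P = I²R for the one we want.
R_total = 34.3 + 22.0 = 56.30 Ω
I = V / R_total = 3.30 / 56.30 = 0.05861 A
P_R2 = I² × R2 = (0.05861)² × 22.0 = 0.07558 W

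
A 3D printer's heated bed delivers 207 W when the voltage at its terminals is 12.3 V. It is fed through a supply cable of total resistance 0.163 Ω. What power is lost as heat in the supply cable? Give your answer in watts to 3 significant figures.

46.2 W

The supply cable and load are in series, so the same current flows in both; the loss is I²R_line.
I = P / V = 207 / 12.3 = 16.83 A through the supply cable.
P_line = I² R_line = (16.83)² × 0.163 = 46.17 W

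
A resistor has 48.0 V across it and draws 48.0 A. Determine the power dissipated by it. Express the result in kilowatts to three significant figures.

With V and I both given, power follows immediately from P = V I.
P = 48.0 V × 48.00 A = 2304 W

2.30 kW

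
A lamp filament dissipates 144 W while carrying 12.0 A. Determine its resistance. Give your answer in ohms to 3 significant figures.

Rearranging the power relation for the two known quantities gives R = P / I².
R = 144 / (12.00)² = 1.000 Ω

1.00 Ω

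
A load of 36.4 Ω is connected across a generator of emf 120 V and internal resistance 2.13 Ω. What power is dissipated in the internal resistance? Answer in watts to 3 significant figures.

The source's internal resistance is just another series element carrying I; its dissipation is I²r.
I = ε / (r + R) = 120 / (2.13 + 36.4) = 3.114 A
P_int = I² r = (3.114)² × 2.13 = 20.66 W

20.7 W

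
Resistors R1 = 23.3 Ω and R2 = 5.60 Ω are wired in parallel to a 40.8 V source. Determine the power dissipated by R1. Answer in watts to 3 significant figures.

71.4 W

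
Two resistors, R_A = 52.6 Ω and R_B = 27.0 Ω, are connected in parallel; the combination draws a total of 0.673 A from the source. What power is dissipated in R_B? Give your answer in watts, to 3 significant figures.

Parallel branches share V, not I — compute V via R_eq, then use V²/R for the target branch.
1/R_eq = 1/52.6 + 1/27.0 ⇒ R_eq = 17.84 Ω
V = I_total × R_eq = 0.6730 × 17.84 = 12.01 V
P_R_B = V² / R_B = (12.01)² / 27.0 = 5.340 W

5.34 W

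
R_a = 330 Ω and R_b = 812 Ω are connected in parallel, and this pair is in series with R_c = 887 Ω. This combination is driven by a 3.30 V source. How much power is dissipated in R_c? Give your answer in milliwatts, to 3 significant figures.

First find R_p for the parallel pair, then treat R_p + R_c as a series loop.
R_p = (330×812)/(330+812) = 234.6 Ω
R_total = R_p + 887 = 234.6 + 887 = 1122 Ω
I = V / R_total = 3.30 / 1122 = 0.002942 A
R_c carries the full series current, so P = I²R.
P_R_c = (0.002942)² × 887 = 0.007678 W

7.68 mW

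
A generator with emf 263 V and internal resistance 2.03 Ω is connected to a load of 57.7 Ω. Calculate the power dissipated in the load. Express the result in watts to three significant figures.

With r and R in series, I = ε/(r+R); the load dissipates I²R.
I = ε / (r + R) = 263 / (2.03 + 57.7) = 4.403 A
P_load = I² R = (4.403)² × 57.7 = 1119 W

1120 W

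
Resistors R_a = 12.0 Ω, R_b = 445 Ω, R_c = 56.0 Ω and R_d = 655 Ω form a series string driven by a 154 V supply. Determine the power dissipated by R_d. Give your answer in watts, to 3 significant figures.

11.4 W

Since the resistors are in series they all carry the loop current I = V/R_total; the power in any one is I²R.
R_total = 12.0 + 445 + 56.0 + 655 = 1168 Ω
I = V / R_total = 154 / 1168 = 0.1318 A
P_R_d = I² × R_d = (0.1318)² × 655 = 11.39 W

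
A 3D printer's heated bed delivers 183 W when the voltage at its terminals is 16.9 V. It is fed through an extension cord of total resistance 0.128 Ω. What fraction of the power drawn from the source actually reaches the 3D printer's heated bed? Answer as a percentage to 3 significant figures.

92.4 %

I = P / V = 183 / 16.9 = 10.83 A through the extension cord.
P_line = I² R_line = (10.83)² × 0.128 = 15.01 W
P_source = P_load + P_line = 183.0 + 15.01 = 198.0 W
η = P_load / P_source = 183.0 / 198.0 = 0.9242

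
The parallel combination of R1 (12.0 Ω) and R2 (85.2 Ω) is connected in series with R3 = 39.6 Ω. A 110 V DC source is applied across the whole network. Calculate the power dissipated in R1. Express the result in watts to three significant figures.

First find R_p for the parallel pair, then treat R_p + R3 as a series loop.
R_p = (12.0×85.2)/(12.0+85.2) = 10.52 Ω
R_total = R_p + 39.6 = 10.52 + 39.6 = 50.12 Ω
I = V / R_total = 110 / 50.12 = 2.195 A
Voltage across the parallel pair: V_p = I × R_p = 2.195 × 10.52 = 23.09 V
R1 has V_p across it, so P = V_p²/R1.
P_R1 = (23.09)² / 12.0 = 44.41 W

44.4 W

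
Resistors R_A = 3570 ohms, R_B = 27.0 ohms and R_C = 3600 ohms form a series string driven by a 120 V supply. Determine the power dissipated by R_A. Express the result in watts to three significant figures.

The current is common to all series resistors; compute it, then apply P = I²R for the target.
R_total = 3570 + 27.0 + 3600 = 7197 Ω
I = V / R_total = 120 / 7197 = 0.01667 A
P_R_A = I² × R_A = (0.01667)² × 3570 = 0.9925 W

0.992 W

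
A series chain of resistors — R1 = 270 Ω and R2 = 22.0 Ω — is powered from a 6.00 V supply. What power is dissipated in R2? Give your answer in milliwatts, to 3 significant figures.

9.29 mW

In a series string the same current flows through every resistor — find that current, then P = I²R for the one we want.
R_total = 270 + 22.0 = 292.0 Ω
I = V / R_total = 6.00 / 292.0 = 0.02055 A
P_R2 = I² × R2 = (0.02055)² × 22.0 = 0.009289 W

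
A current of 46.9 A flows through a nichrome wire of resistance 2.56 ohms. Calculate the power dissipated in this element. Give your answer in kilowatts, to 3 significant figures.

The current through and the resistance of the element are both given; use P = I²R.
P = (46.90 A)² × 2.56 Ω = 5631 W

5.63 kW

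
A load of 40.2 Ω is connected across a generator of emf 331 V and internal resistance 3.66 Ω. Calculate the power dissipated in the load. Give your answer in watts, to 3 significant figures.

2290 W

The internal resistance and the load are in series, so the same I flows through both; get I from ε/(r+R), then I²R for the load.
I = ε / (r + R) = 331 / (3.66 + 40.2) = 7.547 A
P_load = I² R = (7.547)² × 40.2 = 2290 W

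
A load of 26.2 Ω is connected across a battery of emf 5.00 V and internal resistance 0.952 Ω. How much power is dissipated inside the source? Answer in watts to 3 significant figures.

0.0323 W

The source's internal resistance is just another series element carrying I; its dissipation is I²r.
I = ε / (r + R) = 5.00 / (0.952 + 26.2) = 0.1841 A
P_int = I² r = (0.1841)² × 0.952 = 0.03228 W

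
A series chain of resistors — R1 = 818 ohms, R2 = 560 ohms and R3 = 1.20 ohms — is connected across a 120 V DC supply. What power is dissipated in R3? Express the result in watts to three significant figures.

Every series element carries the same I. Get I from the total resistance, then P = I² × R3.
R_total = 818 + 560 + 1.20 = 1379 Ω
I = V / R_total = 120 / 1379 = 0.08701 A
P_R3 = I² × R3 = (0.08701)² × 1.20 = 0.009084 W

0.00908 W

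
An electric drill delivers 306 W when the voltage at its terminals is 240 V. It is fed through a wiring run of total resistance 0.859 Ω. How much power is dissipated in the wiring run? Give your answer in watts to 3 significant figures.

1.40 W

The wiring run is a series resistance carrying the load current; its dissipation is I²R_line.
I = P / V = 306 / 240 = 1.275 A through the wiring run.
P_line = I² R_line = (1.275)² × 0.859 = 1.396 W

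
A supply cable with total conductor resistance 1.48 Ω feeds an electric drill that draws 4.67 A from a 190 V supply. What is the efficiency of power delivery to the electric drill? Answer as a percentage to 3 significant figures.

The supply cable carries the full 4.67 A.
P_line = I² R_line = (4.670)² × 1.48 = 32.28 W
P_source = V I = 190 × 4.670 = 887.3 W; P_load = 855.0 W
η = P_load / P_source = 855.0 / 887.3 = 0.9636

96.4 %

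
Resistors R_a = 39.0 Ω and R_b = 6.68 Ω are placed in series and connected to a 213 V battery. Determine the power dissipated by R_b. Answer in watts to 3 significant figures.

145 W

The current is common to all series resistors; compute it, then apply P = I²R for the target.
R_total = 39.0 + 6.68 = 45.68 Ω
I = V / R_total = 213 / 45.68 = 4.663 A
P_R_b = I² × R_b = (4.663)² × 6.68 = 145.2 W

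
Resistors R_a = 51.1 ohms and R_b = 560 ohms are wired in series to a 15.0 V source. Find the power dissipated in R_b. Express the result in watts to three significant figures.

0.337 W

Every series element carries the same I. Get I from the total resistance, then P = I² × R_b.
R_total = 51.1 + 560 = 611.1 Ω
I = V / R_total = 15.0 / 611.1 = 0.02455 A
P_R_b = I² × R_b = (0.02455)² × 560 = 0.3374 W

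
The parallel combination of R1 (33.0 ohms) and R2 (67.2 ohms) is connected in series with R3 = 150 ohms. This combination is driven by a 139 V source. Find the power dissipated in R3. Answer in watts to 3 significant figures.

Reduce the parallel combination to a single R_p; the circuit then becomes R_p in series with the remaining resistor.
R_p = (33.0×67.2)/(33.0+67.2) = 22.13 Ω
R_total = R_p + 150 = 22.13 + 150 = 172.1 Ω
I = V / R_total = 139 / 172.1 = 0.8075 A
All the supply current flows through R3; use P = I²R3.
P_R3 = (0.8075)² × 150 = 97.81 W

97.8 W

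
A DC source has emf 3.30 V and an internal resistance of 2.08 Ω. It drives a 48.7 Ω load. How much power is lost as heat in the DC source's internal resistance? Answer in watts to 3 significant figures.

0.00878 W

Internal loss is I²r, with I set by the total series resistance r+R.
I = ε / (r + R) = 3.30 / (2.08 + 48.7) = 0.06499 A
P_int = I² r = (0.06499)² × 2.08 = 0.008784 W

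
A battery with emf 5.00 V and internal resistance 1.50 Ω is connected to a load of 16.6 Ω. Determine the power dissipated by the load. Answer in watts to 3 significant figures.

1.27 W

Find the circuit current first, then P = I²R for the load (series elements share I).
I = ε / (r + R) = 5.00 / (1.50 + 16.6) = 0.2762 A
P_load = I² R = (0.2762)² × 16.6 = 1.267 W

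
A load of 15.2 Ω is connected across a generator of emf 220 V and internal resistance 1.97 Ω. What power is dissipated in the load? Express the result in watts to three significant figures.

Find the circuit current first, then P = I²R for the load (series elements share I).
I = ε / (r + R) = 220 / (1.97 + 15.2) = 12.81 A
P_load = I² R = (12.81)² × 15.2 = 2495 W

2500 W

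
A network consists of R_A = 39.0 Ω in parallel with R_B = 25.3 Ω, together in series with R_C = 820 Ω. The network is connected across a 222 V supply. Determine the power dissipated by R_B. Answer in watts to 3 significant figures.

0.657 W

Collapse the R_A‖R_B pair into one equivalent R_p; then R_p and R_C form a series string.
R_p = (39.0×25.3)/(39.0+25.3) = 15.35 Ω
R_total = R_p + 820 = 15.35 + 820 = 835.3 Ω
I = V / R_total = 222 / 835.3 = 0.2658 A
Voltage across the parallel pair: V_p = I × R_p = 0.2658 × 15.35 = 4.078 V
R_B sits across V_p; its power is V_p²/R.
P_R_B = (4.078)² / 25.3 = 0.6574 W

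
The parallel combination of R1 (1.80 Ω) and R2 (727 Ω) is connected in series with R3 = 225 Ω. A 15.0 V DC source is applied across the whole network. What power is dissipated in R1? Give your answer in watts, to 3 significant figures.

Reduce the parallel combination to a single R_p; the circuit then becomes R_p in series with the remaining resistor.
R_p = (1.80×727)/(1.80+727) = 1.796 Ω
R_total = R_p + 225 = 1.796 + 225 = 226.8 Ω
I = V / R_total = 15.0 / 226.8 = 0.06614 A
Voltage across the parallel pair: V_p = I × R_p = 0.06614 × 1.796 = 0.1188 V
R1 sits across V_p; its power is V_p²/R.
P_R1 = (0.1188)² / 1.80 = 0.007835 W

0.00783 W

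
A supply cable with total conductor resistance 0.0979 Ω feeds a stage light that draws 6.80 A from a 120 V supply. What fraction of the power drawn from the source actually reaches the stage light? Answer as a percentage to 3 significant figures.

The supply cable carries the full 6.80 A.
P_line = I² R_line = (6.800)² × 0.0979 = 4.527 W
P_source = V I = 120 × 6.800 = 816.0 W; P_load = 811.5 W
η = P_load / P_source = 811.5 / 816.0 = 0.9945

99.4 %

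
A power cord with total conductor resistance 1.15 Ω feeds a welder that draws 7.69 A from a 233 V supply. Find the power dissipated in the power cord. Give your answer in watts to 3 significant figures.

Line loss is just I²R for the cable — we know both I and R_line directly.
The power cord carries the full 7.69 A.
P_line = I² R_line = (7.690)² × 1.15 = 68.01 W

68.0 W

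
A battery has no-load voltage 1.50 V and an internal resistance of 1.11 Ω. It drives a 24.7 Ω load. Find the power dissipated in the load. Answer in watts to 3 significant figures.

0.0834 W

Find the circuit current first, then P = I²R for the load (series elements share I).
I = ε / (r + R) = 1.50 / (1.11 + 24.7) = 0.05812 A
P_load = I² R = (0.05812)² × 24.7 = 0.08343 W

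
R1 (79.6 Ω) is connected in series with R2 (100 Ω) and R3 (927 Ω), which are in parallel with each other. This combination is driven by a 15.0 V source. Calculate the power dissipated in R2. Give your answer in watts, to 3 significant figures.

0.635 W

Collapse R2‖R3 to a single equivalent, reducing the network to two series elements.
R_p = (100×927)/(100+927) = 90.26 Ω
R_total = 79.6 + 90.26 = 169.9 Ω
I = V / R_total = 15.0 / 169.9 = 0.08831 A
Voltage across the parallel pair: V_p = I × R_p = 0.08831 × 90.26 = 7.971 V
With V_p across R2, its power is V_p²/R2.
P_R2 = (7.971)² / 100 = 0.6353 W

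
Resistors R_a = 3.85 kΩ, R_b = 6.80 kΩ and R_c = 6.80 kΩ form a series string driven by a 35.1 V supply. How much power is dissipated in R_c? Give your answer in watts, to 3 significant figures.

Series elements share the same current, so find I first, then use P = I²R.
R_total = (3.85 + 6.80 + 6.80) kΩ = 17450 Ω
I = V / R_total = 35.1 / 17450 = 0.002011 A
P_R_c = I² × R_c = (0.002011)² × 6800 = 0.02751 W

0.0275 W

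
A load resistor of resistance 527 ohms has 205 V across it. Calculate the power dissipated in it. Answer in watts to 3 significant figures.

79.7 W

We know the drop across the element and its resistance — P = V²/R, one step.
P = (205 V)² / 527 Ω = 79.74 W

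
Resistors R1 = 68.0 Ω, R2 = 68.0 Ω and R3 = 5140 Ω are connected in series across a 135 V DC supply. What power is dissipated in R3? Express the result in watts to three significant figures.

Every series element carries the same I. Get I from the total resistance, then P = I² × R3.
R_total = 68.0 + 68.0 + 5140 = 5276 Ω
I = V / R_total = 135 / 5276 = 0.02559 A
P_R3 = I² × R3 = (0.02559)² × 5140 = 3.365 W

3.37 W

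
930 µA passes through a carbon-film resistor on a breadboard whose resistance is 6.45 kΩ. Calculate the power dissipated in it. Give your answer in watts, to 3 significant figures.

0.00558 W

Knowing I and R, the power is just I²R — no need to find V first.
P = (0.0009300 A)² × 6450 Ω = 0.005579 W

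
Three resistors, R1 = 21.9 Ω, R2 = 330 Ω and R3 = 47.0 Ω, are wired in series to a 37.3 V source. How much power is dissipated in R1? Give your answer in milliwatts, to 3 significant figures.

The current is common to all series resistors; compute it, then apply P = I²R for the target.
R_total = 21.9 + 330 + 47.0 = 398.9 Ω
I = V / R_total = 37.3 / 398.9 = 0.09351 A
P_R1 = I² × R1 = (0.09351)² × 21.9 = 0.1915 W

191 mW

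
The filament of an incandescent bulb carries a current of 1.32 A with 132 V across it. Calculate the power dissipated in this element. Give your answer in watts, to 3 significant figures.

174 W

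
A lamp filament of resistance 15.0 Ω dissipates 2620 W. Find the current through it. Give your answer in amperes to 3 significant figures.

Rearranging the power relation for the two known quantities gives I = √(P / R).
I = √(2620 / 15.0) = 13.22 A

13.2 A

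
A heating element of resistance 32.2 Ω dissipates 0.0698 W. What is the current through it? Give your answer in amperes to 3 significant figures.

0.0466 A

From P = V I = I²R = V²/R, with the two given quantities we get I = √(P / R).
I = √(0.0698 / 32.2) = 0.04656 A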